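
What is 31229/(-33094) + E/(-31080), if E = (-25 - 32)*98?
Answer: -9353979/12244780 ≈ -0.76392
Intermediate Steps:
E = -5586 (E = -57*98 = -5586)
31229/(-33094) + E/(-31080) = 31229/(-33094) - 5586/(-31080) = 31229*(-1/33094) - 5586*(-1/31080) = -31229/33094 + 133/740 = -9353979/12244780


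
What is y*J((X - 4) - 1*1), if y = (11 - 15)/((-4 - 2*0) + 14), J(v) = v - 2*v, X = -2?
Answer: -14/5 ≈ -2.8000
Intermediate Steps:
J(v) = -v
y = -⅖ (y = -4/((-4 + 0) + 14) = -4/(-4 + 14) = -4/10 = -4*⅒ = -⅖ ≈ -0.40000)
y*J((X - 4) - 1*1) = -(-2)*((-2 - 4) - 1*1)/5 = -(-2)*(-6 - 1)/5 = -(-2)*(-7)/5 = -⅖*7 = -14/5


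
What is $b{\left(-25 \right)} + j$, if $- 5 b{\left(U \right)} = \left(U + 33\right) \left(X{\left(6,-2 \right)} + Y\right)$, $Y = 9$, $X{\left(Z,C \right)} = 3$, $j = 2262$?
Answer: $\frac{11214}{5} \approx 2242.8$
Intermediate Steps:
$b{\left(U \right)} = - \frac{396}{5} - \frac{12 U}{5}$ ($b{\left(U \right)} = - \frac{\left(U + 33\right) \left(3 + 9\right)}{5} = - \frac{\left(33 + U\right) 12}{5} = - \frac{396 + 12 U}{5} = - \frac{396}{5} - \frac{12 U}{5}$)
$b{\left(-25 \right)} + j = \left(- \frac{396}{5} - -60\right) + 2262 = \left(- \frac{396}{5} + 60\right) + 2262 = - \frac{96}{5} + 2262 = \frac{11214}{5}$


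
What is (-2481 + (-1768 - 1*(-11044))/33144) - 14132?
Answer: -45884333/2762 ≈ -16613.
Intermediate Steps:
(-2481 + (-1768 - 1*(-11044))/33144) - 14132 = (-2481 + (-1768 + 11044)*(1/33144)) - 14132 = (-2481 + 9276*(1/33144)) - 14132 = (-2481 + 773/2762) - 14132 = -6851749/2762 - 14132 = -45884333/2762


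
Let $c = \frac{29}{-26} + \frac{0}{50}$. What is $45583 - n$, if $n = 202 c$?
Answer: $\frac{595508}{13} \approx 45808.0$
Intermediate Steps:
$c = - \frac{29}{26}$ ($c = 29 \left(- \frac{1}{26}\right) + 0 \cdot \frac{1}{50} = - \frac{29}{26} + 0 = - \frac{29}{26} \approx -1.1154$)
$n = - \frac{2929}{13}$ ($n = 202 \left(- \frac{29}{26}\right) = - \frac{2929}{13} \approx -225.31$)
$45583 - n = 45583 - - \frac{2929}{13} = 45583 + \frac{2929}{13} = \frac{595508}{13}$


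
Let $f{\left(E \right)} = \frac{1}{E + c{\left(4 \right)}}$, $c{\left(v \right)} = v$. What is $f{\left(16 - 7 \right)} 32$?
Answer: $\frac{32}{13} \approx 2.4615$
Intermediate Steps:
$f{\left(E \right)} = \frac{1}{4 + E}$ ($f{\left(E \right)} = \frac{1}{E + 4} = \frac{1}{4 + E}$)
$f{\left(16 - 7 \right)} 32 = \frac{1}{4 + \left(16 - 7\right)} 32 = \frac{1}{4 + 9} \cdot 32 = \frac{1}{13} \cdot 32 = \frac{32}{13}$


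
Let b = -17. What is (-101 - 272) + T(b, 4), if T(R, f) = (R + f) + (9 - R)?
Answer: -360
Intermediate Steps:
T(R, f) = 9 + f
(-101 - 272) + T(b, 4) = (-101 - 272) + (9 + 4) = -373 + 13 = -360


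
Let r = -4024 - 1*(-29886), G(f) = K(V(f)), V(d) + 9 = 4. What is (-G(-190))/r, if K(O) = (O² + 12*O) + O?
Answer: 20/12931 ≈ 0.0015467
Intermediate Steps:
V(d) = -5 (V(d) = -9 + 4 = -5)
K(O) = O² + 13*O
G(f) = -40 (G(f) = -5*(13 - 5) = -5*8 = -40)
r = 25862 (r = -4024 + 29886 = 25862)
(-G(-190))/r = -1*(-40)/25862 = 40*(1/25862) = 20/12931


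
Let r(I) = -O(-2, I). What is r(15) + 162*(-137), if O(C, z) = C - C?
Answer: -22194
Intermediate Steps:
O(C, z) = 0
r(I) = 0 (r(I) = -1*0 = 0)
r(15) + 162*(-137) = 0 + 162*(-137) = 0 - 22194 = -22194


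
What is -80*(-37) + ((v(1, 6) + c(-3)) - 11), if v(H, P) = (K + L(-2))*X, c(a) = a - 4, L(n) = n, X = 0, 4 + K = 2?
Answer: 2942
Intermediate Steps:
K = -2 (K = -4 + 2 = -2)
c(a) = -4 + a
v(H, P) = 0 (v(H, P) = (-2 - 2)*0 = -4*0 = 0)
-80*(-37) + ((v(1, 6) + c(-3)) - 11) = -80*(-37) + ((0 + (-4 - 3)) - 11) = 2960 + ((0 - 7) - 11) = 2960 + (-7 - 11) = 2960 - 18 = 2942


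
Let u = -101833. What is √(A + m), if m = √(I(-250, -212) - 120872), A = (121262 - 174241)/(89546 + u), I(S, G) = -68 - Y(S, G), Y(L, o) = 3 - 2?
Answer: √(650952973 + 150970369*I*√120941)/12287 ≈ 13.268 + 13.105*I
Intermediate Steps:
Y(L, o) = 1
I(S, G) = -69 (I(S, G) = -68 - 1*1 = -68 - 1 = -69)
A = 52979/12287 (A = (121262 - 174241)/(89546 - 101833) = -52979/(-12287) = -52979*(-1/12287) = 52979/12287 ≈ 4.3118)
m = I*√120941 (m = √(-69 - 120872) = √(-120941) = I*√120941 ≈ 347.77*I)
√(A + m) = √(52979/12287 + I*√120941)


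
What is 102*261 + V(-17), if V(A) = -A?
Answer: 26639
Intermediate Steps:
102*261 + V(-17) = 102*261 - 1*(-17) = 26622 + 17 = 26639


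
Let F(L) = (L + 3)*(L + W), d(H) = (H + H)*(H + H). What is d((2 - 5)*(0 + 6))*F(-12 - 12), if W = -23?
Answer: 1279152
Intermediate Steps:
d(H) = 4*H² (d(H) = (2*H)*(2*H) = 4*H²)
F(L) = (-23 + L)*(3 + L) (F(L) = (L + 3)*(L - 23) = (3 + L)*(-23 + L) = (-23 + L)*(3 + L))
d((2 - 5)*(0 + 6))*F(-12 - 12) = (4*((2 - 5)*(0 + 6))²)*(-69 + (-12 - 12)² - 20*(-12 - 12)) = (4*(-3*6)²)*(-69 + (-24)² - 20*(-24)) = (4*(-18)²)*(-69 + 576 + 480) = (4*324)*987 = 1296*987 = 1279152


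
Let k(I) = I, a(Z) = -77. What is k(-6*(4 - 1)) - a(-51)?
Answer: 59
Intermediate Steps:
k(-6*(4 - 1)) - a(-51) = -6*(4 - 1) - 1*(-77) = -6*3 + 77 = -18 + 77 = 59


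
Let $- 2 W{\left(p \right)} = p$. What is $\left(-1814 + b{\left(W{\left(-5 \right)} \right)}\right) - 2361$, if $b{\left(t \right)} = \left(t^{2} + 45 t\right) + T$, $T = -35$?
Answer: $- \frac{16365}{4} \approx -4091.3$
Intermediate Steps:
$W{\left(p \right)} = - \frac{p}{2}$
$b{\left(t \right)} = -35 + t^{2} + 45 t$ ($b{\left(t \right)} = \left(t^{2} + 45 t\right) - 35 = -35 + t^{2} + 45 t$)
$\left(-1814 + b{\left(W{\left(-5 \right)} \right)}\right) - 2361 = \left(-1814 + \left(-35 + \left(\left(- \frac{1}{2}\right) \left(-5\right)\right)^{2} + 45 \left(\left(- \frac{1}{2}\right) \left(-5\right)\right)\right)\right) - 2361 = \left(-1814 + \left(-35 + \left(\frac{5}{2}\right)^{2} + 45 \cdot \frac{5}{2}\right)\right) - 2361 = \left(-1814 + \left(-35 + \frac{25}{4} + \frac{225}{2}\right)\right) - 2361 = \left(-1814 + \frac{335}{4}\right) - 2361 = - \frac{6921}{4} - 2361 = - \frac{16365}{4}$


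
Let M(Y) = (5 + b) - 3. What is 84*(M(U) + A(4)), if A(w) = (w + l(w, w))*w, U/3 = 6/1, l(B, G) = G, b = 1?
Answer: 2940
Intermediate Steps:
U = 18 (U = 3*(6/1) = 3*(6*1) = 3*6 = 18)
M(Y) = 3 (M(Y) = (5 + 1) - 3 = 6 - 3 = 3)
A(w) = 2*w² (A(w) = (w + w)*w = (2*w)*w = 2*w²)
84*(M(U) + A(4)) = 84*(3 + 2*4²) = 84*(3 + 2*16) = 84*(3 + 32) = 84*35 = 2940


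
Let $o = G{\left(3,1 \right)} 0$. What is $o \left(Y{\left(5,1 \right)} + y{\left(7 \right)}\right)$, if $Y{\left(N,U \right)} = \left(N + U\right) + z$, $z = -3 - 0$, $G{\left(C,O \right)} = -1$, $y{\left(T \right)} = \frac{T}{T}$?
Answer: $0$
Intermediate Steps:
$y{\left(T \right)} = 1$
$o = 0$ ($o = \left(-1\right) 0 = 0$)
$z = -3$ ($z = -3 + 0 = -3$)
$Y{\left(N,U \right)} = -3 + N + U$ ($Y{\left(N,U \right)} = \left(N + U\right) - 3 = -3 + N + U$)
$o \left(Y{\left(5,1 \right)} + y{\left(7 \right)}\right) = 0 \left(\left(-3 + 5 + 1\right) + 1\right) = 0 \left(3 + 1\right) = 0 \cdot 4 = 0$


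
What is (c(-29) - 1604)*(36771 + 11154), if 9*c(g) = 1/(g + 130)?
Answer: -7764036375/101 ≈ -7.6872e+7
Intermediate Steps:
c(g) = 1/(9*(130 + g)) (c(g) = 1/(9*(g + 130)) = 1/(9*(130 + g)))
(c(-29) - 1604)*(36771 + 11154) = (1/(9*(130 - 29)) - 1604)*(36771 + 11154) = ((1/9)/101 - 1604)*47925 = ((1/9)*(1/101) - 1604)*47925 = (1/909 - 1604)*47925 = -1458035/909*47925 = -7764036375/101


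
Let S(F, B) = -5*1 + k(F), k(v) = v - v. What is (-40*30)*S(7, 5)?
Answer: 6000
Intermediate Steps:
k(v) = 0
S(F, B) = -5 (S(F, B) = -5*1 + 0 = -5 + 0 = -5)
(-40*30)*S(7, 5) = -40*30*(-5) = -1200*(-5) = 6000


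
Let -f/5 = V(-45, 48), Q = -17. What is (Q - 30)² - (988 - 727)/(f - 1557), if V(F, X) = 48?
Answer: 1323278/599 ≈ 2209.1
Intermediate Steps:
f = -240 (f = -5*48 = -240)
(Q - 30)² - (988 - 727)/(f - 1557) = (-17 - 30)² - (988 - 727)/(-240 - 1557) = (-47)² - 261/(-1797) = 2209 - 261*(-1)/1797 = 2209 - 1*(-87/599) = 2209 + 87/599 = 1323278/599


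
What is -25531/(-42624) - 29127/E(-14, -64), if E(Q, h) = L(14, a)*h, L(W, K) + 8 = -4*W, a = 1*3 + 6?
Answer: -8882299/1363968 ≈ -6.5121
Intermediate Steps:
a = 9 (a = 3 + 6 = 9)
L(W, K) = -8 - 4*W
E(Q, h) = -64*h (E(Q, h) = (-8 - 4*14)*h = (-8 - 56)*h = -64*h)
-25531/(-42624) - 29127/E(-14, -64) = -25531/(-42624) - 29127/((-64*(-64))) = -25531*(-1/42624) - 29127/4096 = 25531/42624 - 29127*1/4096 = 25531/42624 - 29127/4096 = -8882299/1363968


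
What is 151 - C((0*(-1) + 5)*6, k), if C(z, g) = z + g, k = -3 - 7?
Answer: 131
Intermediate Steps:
k = -10
C(z, g) = g + z
151 - C((0*(-1) + 5)*6, k) = 151 - (-10 + (0*(-1) + 5)*6) = 151 - (-10 + (0 + 5)*6) = 151 - (-10 + 5*6) = 151 - (-10 + 30) = 151 - 1*20 = 151 - 20 = 131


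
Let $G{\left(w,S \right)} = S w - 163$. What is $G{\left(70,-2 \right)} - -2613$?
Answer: $2310$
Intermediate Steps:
$G{\left(w,S \right)} = -163 + S w$
$G{\left(70,-2 \right)} - -2613 = \left(-163 - 140\right) - -2613 = \left(-163 - 140\right) + \left(2550 + 63\right) = -303 + 2613 = 2310$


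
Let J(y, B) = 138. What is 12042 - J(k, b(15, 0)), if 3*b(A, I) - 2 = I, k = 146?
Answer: 11904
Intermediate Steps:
b(A, I) = 2/3 + I/3
12042 - J(k, b(15, 0)) = 12042 - 1*138 = 12042 - 138 = 11904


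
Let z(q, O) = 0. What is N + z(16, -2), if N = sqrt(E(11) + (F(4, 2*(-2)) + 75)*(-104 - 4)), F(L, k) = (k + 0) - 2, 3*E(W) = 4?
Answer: 4*I*sqrt(4191)/3 ≈ 86.317*I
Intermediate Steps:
E(W) = 4/3 (E(W) = (1/3)*4 = 4/3)
F(L, k) = -2 + k (F(L, k) = k - 2 = -2 + k)
N = 4*I*sqrt(4191)/3 (N = sqrt(4/3 + ((-2 + 2*(-2)) + 75)*(-104 - 4)) = sqrt(4/3 + ((-2 - 4) + 75)*(-108)) = sqrt(4/3 + (-6 + 75)*(-108)) = sqrt(4/3 + 69*(-108)) = sqrt(4/3 - 7452) = sqrt(-22352/3) = 4*I*sqrt(4191)/3 ≈ 86.317*I)
N + z(16, -2) = 4*I*sqrt(4191)/3 + 0 = 4*I*sqrt(4191)/3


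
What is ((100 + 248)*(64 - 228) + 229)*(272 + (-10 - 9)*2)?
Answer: -13301262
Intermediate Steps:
((100 + 248)*(64 - 228) + 229)*(272 + (-10 - 9)*2) = (348*(-164) + 229)*(272 - 19*2) = (-57072 + 229)*(272 - 38) = -56843*234 = -13301262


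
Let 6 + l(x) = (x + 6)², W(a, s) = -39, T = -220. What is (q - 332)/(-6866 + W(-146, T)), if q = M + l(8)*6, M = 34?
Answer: -842/6905 ≈ -0.12194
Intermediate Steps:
l(x) = -6 + (6 + x)² (l(x) = -6 + (x + 6)² = -6 + (6 + x)²)
q = 1174 (q = 34 + (-6 + (6 + 8)²)*6 = 34 + (-6 + 14²)*6 = 34 + (-6 + 196)*6 = 34 + 190*6 = 34 + 1140 = 1174)
(q - 332)/(-6866 + W(-146, T)) = (1174 - 332)/(-6866 - 39) = 842/(-6905) = 842*(-1/6905) = -842/6905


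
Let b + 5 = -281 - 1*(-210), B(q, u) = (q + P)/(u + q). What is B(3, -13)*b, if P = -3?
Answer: 0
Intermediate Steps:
B(q, u) = (-3 + q)/(q + u) (B(q, u) = (q - 3)/(u + q) = (-3 + q)/(q + u))
b = -76 (b = -5 + (-281 - 1*(-210)) = -5 + (-281 + 210) = -5 - 71 = -76)
B(3, -13)*b = ((-3 + 3)/(3 - 13))*(-76) = (0/(-10))*(-76) = -1/10*0*(-76) = 0*(-76) = 0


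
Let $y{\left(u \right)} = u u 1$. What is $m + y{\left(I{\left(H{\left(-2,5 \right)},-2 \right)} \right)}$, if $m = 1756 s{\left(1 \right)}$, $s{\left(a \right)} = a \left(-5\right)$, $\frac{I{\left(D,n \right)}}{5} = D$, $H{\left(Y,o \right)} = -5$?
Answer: $-8155$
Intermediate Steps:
$I{\left(D,n \right)} = 5 D$
$s{\left(a \right)} = - 5 a$
$m = -8780$ ($m = 1756 \left(\left(-5\right) 1\right) = 1756 \left(-5\right) = -8780$)
$y{\left(u \right)} = u^{2}$ ($y{\left(u \right)} = u^{2} \cdot 1 = u^{2}$)
$m + y{\left(I{\left(H{\left(-2,5 \right)},-2 \right)} \right)} = -8780 + \left(5 \left(-5\right)\right)^{2} = -8780 + \left(-25\right)^{2} = -8780 + 625 = -8155$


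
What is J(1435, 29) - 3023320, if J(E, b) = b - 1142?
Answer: -3024433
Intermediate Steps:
J(E, b) = -1142 + b
J(1435, 29) - 3023320 = (-1142 + 29) - 3023320 = -1113 - 3023320 = -3024433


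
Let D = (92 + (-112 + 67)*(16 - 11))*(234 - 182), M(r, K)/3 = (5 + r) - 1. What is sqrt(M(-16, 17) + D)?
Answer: 2*I*sqrt(1738) ≈ 83.379*I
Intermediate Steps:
M(r, K) = 12 + 3*r (M(r, K) = 3*((5 + r) - 1) = 3*(4 + r) = 12 + 3*r)
D = -6916 (D = (92 - 45*5)*52 = (92 - 225)*52 = -133*52 = -6916)
sqrt(M(-16, 17) + D) = sqrt((12 + 3*(-16)) - 6916) = sqrt((12 - 48) - 6916) = sqrt(-36 - 6916) = sqrt(-6952) = 2*I*sqrt(1738)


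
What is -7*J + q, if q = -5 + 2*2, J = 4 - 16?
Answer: 83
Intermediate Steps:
J = -12
q = -1 (q = -5 + 4 = -1)
-7*J + q = -7*(-12) - 1 = 84 - 1 = 83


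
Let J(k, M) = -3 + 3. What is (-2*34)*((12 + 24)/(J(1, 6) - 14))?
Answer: 1224/7 ≈ 174.86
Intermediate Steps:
J(k, M) = 0
(-2*34)*((12 + 24)/(J(1, 6) - 14)) = (-2*34)*((12 + 24)/(0 - 14)) = -2448/(-14) = -2448*(-1)/14 = -68*(-18/7) = 1224/7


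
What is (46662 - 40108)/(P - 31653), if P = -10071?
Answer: -3277/20862 ≈ -0.15708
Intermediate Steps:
(46662 - 40108)/(P - 31653) = (46662 - 40108)/(-10071 - 31653) = 6554/(-41724) = 6554*(-1/41724) = -3277/20862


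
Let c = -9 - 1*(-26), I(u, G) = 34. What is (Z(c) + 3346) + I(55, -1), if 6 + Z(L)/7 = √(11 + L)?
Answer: 3338 + 14*√7 ≈ 3375.0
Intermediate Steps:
c = 17 (c = -9 + 26 = 17)
Z(L) = -42 + 7*√(11 + L)
(Z(c) + 3346) + I(55, -1) = ((-42 + 7*√(11 + 17)) + 3346) + 34 = ((-42 + 7*√28) + 3346) + 34 = ((-42 + 7*(2*√7)) + 3346) + 34 = ((-42 + 14*√7) + 3346) + 34 = (3304 + 14*√7) + 34 = 3338 + 14*√7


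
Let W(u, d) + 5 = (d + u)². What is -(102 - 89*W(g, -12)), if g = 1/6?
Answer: 428957/36 ≈ 11915.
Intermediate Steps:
g = ⅙ ≈ 0.16667
W(u, d) = -5 + (d + u)²
-(102 - 89*W(g, -12)) = -(102 - 89*(-5 + (-12 + ⅙)²)) = -(102 - 89*(-5 + (-71/6)²)) = -(102 - 89*(-5 + 5041/36)) = -(102 - 89*4861/36) = -(102 - 432629/36) = -1*(-428957/36) = 428957/36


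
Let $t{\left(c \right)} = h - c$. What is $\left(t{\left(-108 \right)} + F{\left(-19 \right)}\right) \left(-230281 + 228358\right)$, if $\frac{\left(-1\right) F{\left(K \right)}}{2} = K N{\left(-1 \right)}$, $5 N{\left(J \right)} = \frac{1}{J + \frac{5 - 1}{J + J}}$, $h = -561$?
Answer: $\frac{4379953}{5} \approx 8.7599 \cdot 10^{5}$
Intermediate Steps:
$t{\left(c \right)} = -561 - c$
$N{\left(J \right)} = \frac{1}{5 \left(J + \frac{2}{J}\right)}$ ($N{\left(J \right)} = \frac{1}{5 \left(J + \frac{5 - 1}{J + J}\right)} = \frac{1}{5 \left(J + \frac{4}{2 J}\right)} = \frac{1}{5 \left(J + 4 \frac{1}{2 J}\right)} = \frac{1}{5 \left(J + \frac{2}{J}\right)}$)
$F{\left(K \right)} = \frac{2 K}{15}$ ($F{\left(K \right)} = - 2 K \frac{1}{5} \left(-1\right) \frac{1}{2 + \left(-1\right)^{2}} = - 2 K \frac{1}{5} \left(-1\right) \frac{1}{2 + 1} = - 2 K \frac{1}{5} \left(-1\right) \frac{1}{3} = - 2 K \left(- \frac{1}{15}\right) = - 2 \left(- \frac{K}{15}\right) = \frac{2 K}{15}$)
$\left(t{\left(-108 \right)} + F{\left(-19 \right)}\right) \left(-230281 + 228358\right) = \left(\left(-561 - -108\right) + \frac{2}{15} \left(-19\right)\right) \left(-230281 + 228358\right) = \left(\left(-561 + 108\right) - \frac{38}{15}\right) \left(-1923\right) = \left(-453 - \frac{38}{15}\right) \left(-1923\right) = \left(- \frac{6833}{15}\right) \left(-1923\right) = \frac{4379953}{5}$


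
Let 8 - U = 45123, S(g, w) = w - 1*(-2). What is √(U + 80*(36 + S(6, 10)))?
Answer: 5*I*√1651 ≈ 203.16*I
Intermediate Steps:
S(g, w) = 2 + w (S(g, w) = w + 2 = 2 + w)
U = -45115 (U = 8 - 1*45123 = 8 - 45123 = -45115)
√(U + 80*(36 + S(6, 10))) = √(-45115 + 80*(36 + (2 + 10))) = √(-45115 + 80*(36 + 12)) = √(-45115 + 80*48) = √(-45115 + 3840) = √(-41275) = 5*I*√1651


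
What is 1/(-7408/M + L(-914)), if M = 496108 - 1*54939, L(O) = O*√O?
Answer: -408522494/18576272619324337881 + 88945949558377*I*√914/74305090477297351524 ≈ -2.1992e-11 + 3.6189e-5*I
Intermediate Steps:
L(O) = O^(3/2)
M = 441169 (M = 496108 - 54939 = 441169)
1/(-7408/M + L(-914)) = 1/(-7408/441169 + (-914)^(3/2)) = 1/(-7408*1/441169 - 914*I*√914) = 1/(-7408/441169 - 914*I*√914)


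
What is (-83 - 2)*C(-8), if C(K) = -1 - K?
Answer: -595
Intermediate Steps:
(-83 - 2)*C(-8) = (-83 - 2)*(-1 - 1*(-8)) = -85*(-1 + 8) = -85*7 = -595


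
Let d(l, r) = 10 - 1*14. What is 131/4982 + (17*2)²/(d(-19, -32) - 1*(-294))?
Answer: 2898591/722390 ≈ 4.0125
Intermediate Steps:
d(l, r) = -4 (d(l, r) = 10 - 14 = -4)
131/4982 + (17*2)²/(d(-19, -32) - 1*(-294)) = 131/4982 + (17*2)²/(-4 - 1*(-294)) = 131*(1/4982) + 34²/(-4 + 294) = 131/4982 + 1156/290 = 131/4982 + 1156*(1/290) = 131/4982 + 578/145 = 2898591/722390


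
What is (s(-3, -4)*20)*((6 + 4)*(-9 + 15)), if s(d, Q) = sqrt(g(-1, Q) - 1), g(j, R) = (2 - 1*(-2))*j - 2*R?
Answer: 1200*sqrt(3) ≈ 2078.5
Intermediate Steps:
g(j, R) = -2*R + 4*j (g(j, R) = (2 + 2)*j - 2*R = 4*j - 2*R = -2*R + 4*j)
s(d, Q) = sqrt(-5 - 2*Q) (s(d, Q) = sqrt((-2*Q + 4*(-1)) - 1) = sqrt((-2*Q - 4) - 1) = sqrt((-4 - 2*Q) - 1) = sqrt(-5 - 2*Q))
(s(-3, -4)*20)*((6 + 4)*(-9 + 15)) = (sqrt(-5 - 2*(-4))*20)*((6 + 4)*(-9 + 15)) = (sqrt(-5 + 8)*20)*(10*6) = (sqrt(3)*20)*60 = (20*sqrt(3))*60 = 1200*sqrt(3)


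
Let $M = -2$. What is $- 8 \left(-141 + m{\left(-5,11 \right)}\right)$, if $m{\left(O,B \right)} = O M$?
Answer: $1048$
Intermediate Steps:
$m{\left(O,B \right)} = - 2 O$ ($m{\left(O,B \right)} = O \left(-2\right) = - 2 O$)
$- 8 \left(-141 + m{\left(-5,11 \right)}\right) = - 8 \left(-141 - -10\right) = - 8 \left(-141 + 10\right) = \left(-8\right) \left(-131\right) = 1048$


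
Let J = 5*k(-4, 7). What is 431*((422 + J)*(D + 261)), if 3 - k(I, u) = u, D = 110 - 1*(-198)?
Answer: 98586078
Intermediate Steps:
D = 308 (D = 110 + 198 = 308)
k(I, u) = 3 - u
J = -20 (J = 5*(3 - 1*7) = 5*(3 - 7) = 5*(-4) = -20)
431*((422 + J)*(D + 261)) = 431*((422 - 20)*(308 + 261)) = 431*(402*569) = 431*228738 = 98586078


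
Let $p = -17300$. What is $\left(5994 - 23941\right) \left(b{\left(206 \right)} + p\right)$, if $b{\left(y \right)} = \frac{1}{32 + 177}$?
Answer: $\frac{64890949953}{209} \approx 3.1048 \cdot 10^{8}$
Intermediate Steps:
$b{\left(y \right)} = \frac{1}{209}$
$\left(5994 - 23941\right) \left(b{\left(206 \right)} + p\right) = \left(5994 - 23941\right) \left(\frac{1}{209} - 17300\right) = \left(-17947\right) \left(- \frac{3615699}{209}\right) = \frac{64890949953}{209}$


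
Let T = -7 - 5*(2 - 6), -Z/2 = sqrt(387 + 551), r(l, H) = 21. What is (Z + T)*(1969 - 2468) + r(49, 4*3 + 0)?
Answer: -6466 + 998*sqrt(938) ≈ 24100.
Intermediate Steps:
Z = -2*sqrt(938) (Z = -2*sqrt(387 + 551) = -2*sqrt(938) ≈ -61.254)
T = 13 (T = -7 - 5*(-4) = -7 + 20 = 13)
(Z + T)*(1969 - 2468) + r(49, 4*3 + 0) = (-2*sqrt(938) + 13)*(1969 - 2468) + 21 = (13 - 2*sqrt(938))*(-499) + 21 = (-6487 + 998*sqrt(938)) + 21 = -6466 + 998*sqrt(938)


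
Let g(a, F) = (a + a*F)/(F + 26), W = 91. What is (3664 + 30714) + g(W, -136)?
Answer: 758773/22 ≈ 34490.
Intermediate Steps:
g(a, F) = (a + F*a)/(26 + F)
(3664 + 30714) + g(W, -136) = (3664 + 30714) + 91*(1 - 136)/(26 - 136) = 34378 + 91*(-135)/(-110) = 34378 + 91*(-1/110)*(-135) = 34378 + 2457/22 = 758773/22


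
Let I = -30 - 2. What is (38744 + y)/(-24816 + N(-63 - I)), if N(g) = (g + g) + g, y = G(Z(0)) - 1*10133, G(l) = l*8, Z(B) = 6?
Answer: -9553/8303 ≈ -1.1505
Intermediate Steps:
G(l) = 8*l
I = -32
y = -10085 (y = 8*6 - 1*10133 = 48 - 10133 = -10085)
N(g) = 3*g (N(g) = 2*g + g = 3*g)
(38744 + y)/(-24816 + N(-63 - I)) = (38744 - 10085)/(-24816 + 3*(-63 - 1*(-32))) = 28659/(-24816 + 3*(-63 + 32)) = 28659/(-24816 + 3*(-31)) = 28659/(-24816 - 93) = 28659/(-24909) = 28659*(-1/24909) = -9553/8303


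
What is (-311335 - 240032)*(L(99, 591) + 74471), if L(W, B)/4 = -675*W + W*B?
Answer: -22720179969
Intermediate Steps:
L(W, B) = -2700*W + 4*B*W (L(W, B) = 4*(-675*W + W*B) = 4*(-675*W + B*W) = -2700*W + 4*B*W)
(-311335 - 240032)*(L(99, 591) + 74471) = (-311335 - 240032)*(4*99*(-675 + 591) + 74471) = -551367*(4*99*(-84) + 74471) = -551367*(-33264 + 74471) = -551367*41207 = -22720179969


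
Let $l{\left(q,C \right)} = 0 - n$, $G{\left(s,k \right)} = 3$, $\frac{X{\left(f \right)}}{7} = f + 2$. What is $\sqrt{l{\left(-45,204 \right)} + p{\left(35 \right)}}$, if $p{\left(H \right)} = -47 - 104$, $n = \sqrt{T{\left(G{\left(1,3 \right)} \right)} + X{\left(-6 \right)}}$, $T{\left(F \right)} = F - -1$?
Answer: $\sqrt{-151 - 2 i \sqrt{6}} \approx 0.1993 - 12.29 i$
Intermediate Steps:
$X{\left(f \right)} = 14 + 7 f$ ($X{\left(f \right)} = 7 \left(f + 2\right) = 7 \left(2 + f\right) = 14 + 7 f$)
$T{\left(F \right)} = 1 + F$ ($T{\left(F \right)} = F + 1 = 1 + F$)
$n = 2 i \sqrt{6}$ ($n = \sqrt{\left(1 + 3\right) + \left(14 + 7 \left(-6\right)\right)} = \sqrt{4 + \left(14 - 42\right)} = \sqrt{4 - 28} = \sqrt{-24} = 2 i \sqrt{6} \approx 4.899 i$)
$l{\left(q,C \right)} = - 2 i \sqrt{6}$ ($l{\left(q,C \right)} = 0 - 2 i \sqrt{6} = - 2 i \sqrt{6}$)
$p{\left(H \right)} = -151$ ($p{\left(H \right)} = -47 - 104 = -151$)
$\sqrt{l{\left(-45,204 \right)} + p{\left(35 \right)}} = \sqrt{- 2 i \sqrt{6} - 151} = \sqrt{-151 - 2 i \sqrt{6}}$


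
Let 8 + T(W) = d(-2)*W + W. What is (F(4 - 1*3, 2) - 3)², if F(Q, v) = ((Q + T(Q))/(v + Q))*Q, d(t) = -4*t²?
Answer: 961/9 ≈ 106.78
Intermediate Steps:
T(W) = -8 - 15*W (T(W) = -8 + ((-4*(-2)²)*W + W) = -8 + ((-4*4)*W + W) = -8 + (-16*W + W) = -8 - 15*W)
F(Q, v) = Q*(-8 - 14*Q)/(Q + v) (F(Q, v) = ((Q + (-8 - 15*Q))/(v + Q))*Q = ((-8 - 14*Q)/(Q + v))*Q = Q*(-8 - 14*Q)/(Q + v))
(F(4 - 1*3, 2) - 3)² = (2*(4 - 1*3)*(-4 - 7*(4 - 1*3))/((4 - 1*3) + 2) - 3)² = (2*(4 - 3)*(-4 - 7*(4 - 3))/((4 - 3) + 2) - 3)² = (2*1*(-4 - 7*1)/(1 + 2) - 3)² = (2*1*(-4 - 7)/3 - 3)² = (2*1*(⅓)*(-11) - 3)² = (-22/3 - 3)² = (-31/3)² = 961/9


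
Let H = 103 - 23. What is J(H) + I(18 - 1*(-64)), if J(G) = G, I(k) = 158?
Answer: 238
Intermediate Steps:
H = 80
J(H) + I(18 - 1*(-64)) = 80 + 158 = 238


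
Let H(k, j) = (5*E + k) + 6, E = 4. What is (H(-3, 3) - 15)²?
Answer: 64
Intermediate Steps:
H(k, j) = 26 + k (H(k, j) = (5*4 + k) + 6 = (20 + k) + 6 = 26 + k)
(H(-3, 3) - 15)² = ((26 - 3) - 15)² = (23 - 15)² = 8² = 64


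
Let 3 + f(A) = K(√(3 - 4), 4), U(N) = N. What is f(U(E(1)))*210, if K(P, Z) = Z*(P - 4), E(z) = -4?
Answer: -3990 + 840*I ≈ -3990.0 + 840.0*I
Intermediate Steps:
K(P, Z) = Z*(-4 + P)
f(A) = -19 + 4*I (f(A) = -3 + 4*(-4 + √(3 - 4)) = -3 + 4*(-4 + √(-1)) = -3 + 4*(-4 + I) = -3 + (-16 + 4*I) = -19 + 4*I)
f(U(E(1)))*210 = (-19 + 4*I)*210 = -3990 + 840*I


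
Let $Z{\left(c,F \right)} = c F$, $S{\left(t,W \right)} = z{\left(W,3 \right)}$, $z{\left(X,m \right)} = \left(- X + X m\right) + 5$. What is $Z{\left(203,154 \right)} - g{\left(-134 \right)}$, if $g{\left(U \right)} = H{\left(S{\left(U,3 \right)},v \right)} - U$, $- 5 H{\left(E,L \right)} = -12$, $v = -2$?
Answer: $\frac{155628}{5} \approx 31126.0$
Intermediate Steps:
$z{\left(X,m \right)} = 5 - X + X m$
$S{\left(t,W \right)} = 5 + 2 W$ ($S{\left(t,W \right)} = 5 - W + W 3 = 5 - W + 3 W = 5 + 2 W$)
$H{\left(E,L \right)} = \frac{12}{5}$ ($H{\left(E,L \right)} = \left(- \frac{1}{5}\right) \left(-12\right) = \frac{12}{5}$)
$Z{\left(c,F \right)} = F c$
$g{\left(U \right)} = \frac{12}{5} - U$
$Z{\left(203,154 \right)} - g{\left(-134 \right)} = 154 \cdot 203 - \left(\frac{12}{5} - -134\right) = 31262 - \left(\frac{12}{5} + 134\right) = 31262 - \frac{682}{5} = \frac{155628}{5}$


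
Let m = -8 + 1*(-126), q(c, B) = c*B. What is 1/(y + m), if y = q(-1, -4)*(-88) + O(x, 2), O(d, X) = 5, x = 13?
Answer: -1/481 ≈ -0.0020790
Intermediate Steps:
q(c, B) = B*c
y = -347 (y = -4*(-1)*(-88) + 5 = 4*(-88) + 5 = -352 + 5 = -347)
m = -134 (m = -8 - 126 = -134)
1/(y + m) = 1/(-347 - 134) = 1/(-481) = -1/481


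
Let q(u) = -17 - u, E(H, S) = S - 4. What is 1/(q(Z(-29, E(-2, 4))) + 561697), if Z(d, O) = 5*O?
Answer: 1/561680 ≈ 1.7804e-6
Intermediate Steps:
E(H, S) = -4 + S
1/(q(Z(-29, E(-2, 4))) + 561697) = 1/((-17 - 5*(-4 + 4)) + 561697) = 1/((-17 - 5*0) + 561697) = 1/((-17 - 1*0) + 561697) = 1/((-17 + 0) + 561697) = 1/(-17 + 561697) = 1/561680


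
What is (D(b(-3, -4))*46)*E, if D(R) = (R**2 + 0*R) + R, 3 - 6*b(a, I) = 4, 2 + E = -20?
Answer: 1265/9 ≈ 140.56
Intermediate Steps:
E = -22 (E = -2 - 20 = -22)
b(a, I) = -1/6 (b(a, I) = 1/2 - 1/6*4 = 1/2 - 2/3 = -1/6)
D(R) = R + R**2 (D(R) = (R**2 + 0) + R = R**2 + R = R + R**2)
(D(b(-3, -4))*46)*E = (-(1 - 1/6)/6*46)*(-22) = (-1/6*5/6*46)*(-22) = -5/36*46*(-22) = -115/18*(-22) = 1265/9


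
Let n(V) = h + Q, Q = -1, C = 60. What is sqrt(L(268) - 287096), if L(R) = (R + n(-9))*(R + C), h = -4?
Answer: 8*I*sqrt(3138) ≈ 448.14*I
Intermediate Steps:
n(V) = -5 (n(V) = -4 - 1 = -5)
L(R) = (-5 + R)*(60 + R) (L(R) = (R - 5)*(R + 60) = (-5 + R)*(60 + R))
sqrt(L(268) - 287096) = sqrt((-300 + 268**2 + 55*268) - 287096) = sqrt((-300 + 71824 + 14740) - 287096) = sqrt(86264 - 287096) = sqrt(-200832) = 8*I*sqrt(3138)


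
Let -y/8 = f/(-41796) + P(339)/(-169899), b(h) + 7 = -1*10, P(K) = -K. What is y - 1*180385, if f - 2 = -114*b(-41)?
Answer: -106744095683401/591758217 ≈ -1.8038e+5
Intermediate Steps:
b(h) = -17 (b(h) = -7 - 1*10 = -7 - 10 = -17)
f = 1940 (f = 2 - 114*(-17) = 2 + 1938 = 1940)
y = 210290144/591758217 (y = -8*(1940/(-41796) - 1*339/(-169899)) = -8*(1940*(-1/41796) - 339*(-1/169899)) = -8*(-485/10449 + 113/56633) = -8*(-26286268/591758217) = 210290144/591758217 ≈ 0.35536)
y - 1*180385 = 210290144/591758217 - 1*180385 = 210290144/591758217 - 180385 = -106744095683401/591758217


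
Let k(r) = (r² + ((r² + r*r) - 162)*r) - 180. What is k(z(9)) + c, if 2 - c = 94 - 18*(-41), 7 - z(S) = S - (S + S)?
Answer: 4846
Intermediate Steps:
z(S) = 7 + S (z(S) = 7 - (S - (S + S)) = 7 - (S - 2*S) = 7 - (-1)*S = 7 + S)
k(r) = -180 + r² + r*(-162 + 2*r²) (k(r) = (r² + ((r² + r²) - 162)*r) - 180 = (r² + (2*r² - 162)*r) - 180 = (r² + (-162 + 2*r²)*r) - 180 = (r² + r*(-162 + 2*r²)) - 180 = -180 + r² + r*(-162 + 2*r²))
c = -830 (c = 2 - (94 - 18*(-41)) = 2 - (94 + 738) = 2 - 1*832 = 2 - 832 = -830)
k(z(9)) + c = (-180 + (7 + 9)² - 162*(7 + 9) + 2*(7 + 9)³) - 830 = (-180 + 16² - 162*16 + 2*16³) - 830 = (-180 + 256 - 2592 + 2*4096) - 830 = (-180 + 256 - 2592 + 8192) - 830 = 5676 - 830 = 4846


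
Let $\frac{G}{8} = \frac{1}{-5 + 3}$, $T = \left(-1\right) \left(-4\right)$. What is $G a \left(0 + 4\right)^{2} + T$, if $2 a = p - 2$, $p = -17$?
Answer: $612$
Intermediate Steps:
$T = 4$
$G = -4$ ($G = \frac{8}{-5 + 3} = \frac{8}{-2} = 8 \left(- \frac{1}{2}\right) = -4$)
$a = - \frac{19}{2}$ ($a = \frac{-17 - 2}{2} = \frac{1}{2} \left(-19\right) = - \frac{19}{2} \approx -9.5$)
$G a \left(0 + 4\right)^{2} + T = \left(-4\right) \left(- \frac{19}{2}\right) \left(0 + 4\right)^{2} + 4 = 38 \cdot 4^{2} + 4 = 38 \cdot 16 + 4 = 608 + 4 = 612$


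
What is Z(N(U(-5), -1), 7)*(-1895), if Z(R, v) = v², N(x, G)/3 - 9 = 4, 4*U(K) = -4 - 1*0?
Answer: -92855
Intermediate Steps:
U(K) = -1 (U(K) = (-4 - 1*0)/4 = (-4 + 0)/4 = (¼)*(-4) = -1)
N(x, G) = 39 (N(x, G) = 27 + 3*4 = 27 + 12 = 39)
Z(N(U(-5), -1), 7)*(-1895) = 7²*(-1895) = 49*(-1895) = -92855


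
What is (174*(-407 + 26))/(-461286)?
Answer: 3683/25627 ≈ 0.14372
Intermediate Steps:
(174*(-407 + 26))/(-461286) = (174*(-381))*(-1/461286) = -66294*(-1/461286) = 3683/25627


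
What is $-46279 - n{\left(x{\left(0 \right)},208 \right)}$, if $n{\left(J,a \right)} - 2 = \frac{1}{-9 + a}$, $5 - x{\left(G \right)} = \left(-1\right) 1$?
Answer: $- \frac{9209920}{199} \approx -46281.0$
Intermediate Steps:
$x{\left(G \right)} = 6$ ($x{\left(G \right)} = 5 - \left(-1\right) 1 = 5 - -1 = 5 + 1 = 6$)
$n{\left(J,a \right)} = 2 + \frac{1}{-9 + a}$
$-46279 - n{\left(x{\left(0 \right)},208 \right)} = -46279 - \frac{-17 + 2 \cdot 208}{-9 + 208} = -46279 - \frac{-17 + 416}{199} = -46279 - \frac{1}{199} \cdot 399 = -46279 - \frac{399}{199} = - \frac{9209920}{199}$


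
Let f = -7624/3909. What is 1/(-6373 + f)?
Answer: -3909/24919681 ≈ -0.00015686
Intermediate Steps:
f = -7624/3909 (f = -7624*1/3909 = -7624/3909 ≈ -1.9504)
1/(-6373 + f) = 1/(-6373 - 7624/3909) = 1/(-24919681/3909) = -3909/24919681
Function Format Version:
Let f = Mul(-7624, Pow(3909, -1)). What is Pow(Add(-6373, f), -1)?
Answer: Rational(-3909, 24919681) ≈ -0.00015686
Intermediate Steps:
f = Rational(-7624, 3909) (f = Mul(-7624, Rational(1, 3909)) = Rational(-7624, 3909) ≈ -1.9504)
Pow(Add(-6373, f), -1) = Pow(Add(-6373, Rational(-7624, 3909)), -1) = Pow(Rational(-24919681, 3909), -1) = Rational(-3909, 24919681)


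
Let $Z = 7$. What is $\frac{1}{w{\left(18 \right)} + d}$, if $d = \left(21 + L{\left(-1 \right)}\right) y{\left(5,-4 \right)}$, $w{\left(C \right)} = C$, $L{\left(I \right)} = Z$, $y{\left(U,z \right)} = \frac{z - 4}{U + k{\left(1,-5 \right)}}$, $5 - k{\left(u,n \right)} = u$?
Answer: $- \frac{9}{62} \approx -0.14516$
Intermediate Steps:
$k{\left(u,n \right)} = 5 - u$
$y{\left(U,z \right)} = \frac{-4 + z}{4 + U}$ ($y{\left(U,z \right)} = \frac{z - 4}{U + \left(5 - 1\right)} = \frac{-4 + z}{U + \left(5 - 1\right)} = \frac{-4 + z}{U + 4} = \frac{-4 + z}{4 + U}$)
$L{\left(I \right)} = 7$
$d = - \frac{224}{9}$ ($d = \left(21 + 7\right) \frac{-4 - 4}{4 + 5} = 28 \cdot \frac{1}{9} \left(-8\right) = 28 \left(- \frac{8}{9}\right) = - \frac{224}{9} \approx -24.889$)
$\frac{1}{w{\left(18 \right)} + d} = \frac{1}{18 - \frac{224}{9}} = \frac{1}{- \frac{62}{9}} = - \frac{9}{62}$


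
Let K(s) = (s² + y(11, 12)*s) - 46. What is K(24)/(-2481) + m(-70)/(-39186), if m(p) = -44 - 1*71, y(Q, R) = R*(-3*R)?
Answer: 128599061/32406822 ≈ 3.9683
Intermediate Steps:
y(Q, R) = -3*R²
K(s) = -46 + s² - 432*s (K(s) = (s² + (-3*12²)*s) - 46 = (s² + (-3*144)*s) - 46 = (s² - 432*s) - 46 = -46 + s² - 432*s)
m(p) = -115 (m(p) = -44 - 71 = -115)
K(24)/(-2481) + m(-70)/(-39186) = (-46 + 24² - 432*24)/(-2481) - 115/(-39186) = (-46 + 576 - 10368)*(-1/2481) - 115*(-1/39186) = -9838*(-1/2481) + 115/39186 = 9838/2481 + 115/39186 = 128599061/32406822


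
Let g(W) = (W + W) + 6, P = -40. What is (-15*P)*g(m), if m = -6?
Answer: -3600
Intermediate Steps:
g(W) = 6 + 2*W (g(W) = 2*W + 6 = 6 + 2*W)
(-15*P)*g(m) = (-15*(-40))*(6 + 2*(-6)) = 600*(6 - 12) = 600*(-6) = -3600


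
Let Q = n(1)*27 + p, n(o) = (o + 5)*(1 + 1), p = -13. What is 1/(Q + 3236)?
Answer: 1/3547 ≈ 0.00028193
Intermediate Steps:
n(o) = 10 + 2*o (n(o) = (5 + o)*2 = 10 + 2*o)
Q = 311 (Q = (10 + 2*1)*27 - 13 = (10 + 2)*27 - 13 = 12*27 - 13 = 324 - 13 = 311)
1/(Q + 3236) = 1/(311 + 3236) = 1/3547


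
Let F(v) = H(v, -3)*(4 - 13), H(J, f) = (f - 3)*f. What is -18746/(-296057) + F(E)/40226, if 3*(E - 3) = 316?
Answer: 353057681/5954594441 ≈ 0.059292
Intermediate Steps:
E = 325/3 (E = 3 + (1/3)*316 = 3 + 316/3 = 325/3 ≈ 108.33)
H(J, f) = f*(-3 + f) (H(J, f) = (-3 + f)*f = f*(-3 + f))
F(v) = -162 (F(v) = (-3*(-3 - 3))*(4 - 13) = -3*(-6)*(-9) = 18*(-9) = -162)
-18746/(-296057) + F(E)/40226 = -18746/(-296057) - 162/40226 = -18746*(-1/296057) - 162*1/40226 = 18746/296057 - 81/20113 = 353057681/5954594441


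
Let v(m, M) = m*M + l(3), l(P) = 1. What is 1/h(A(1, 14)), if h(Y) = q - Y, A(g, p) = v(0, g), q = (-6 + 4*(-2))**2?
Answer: 1/195 ≈ 0.0051282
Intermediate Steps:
q = 196 (q = (-6 - 8)**2 = (-14)**2 = 196)
v(m, M) = 1 + M*m (v(m, M) = m*M + 1 = M*m + 1 = 1 + M*m)
A(g, p) = 1 (A(g, p) = 1 + g*0 = 1 + 0 = 1)
h(Y) = 196 - Y
1/h(A(1, 14)) = 1/(196 - 1*1) = 1/(196 - 1) = 1/195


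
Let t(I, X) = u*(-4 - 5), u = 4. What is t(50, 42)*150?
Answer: -5400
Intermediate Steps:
t(I, X) = -36 (t(I, X) = 4*(-4 - 5) = 4*(-9) = -36)
t(50, 42)*150 = -36*150 = -5400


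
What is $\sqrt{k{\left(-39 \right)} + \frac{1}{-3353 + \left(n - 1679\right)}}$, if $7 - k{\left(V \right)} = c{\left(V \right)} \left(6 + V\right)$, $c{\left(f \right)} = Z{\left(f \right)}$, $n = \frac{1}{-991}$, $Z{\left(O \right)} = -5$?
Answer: $\frac{i \sqrt{3929039375842885}}{4986713} \approx 12.57 i$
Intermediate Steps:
$n = - \frac{1}{991} \approx -0.0010091$
$c{\left(f \right)} = -5$
$k{\left(V \right)} = 37 + 5 V$ ($k{\left(V \right)} = 7 - - 5 \left(6 + V\right) = 7 - \left(-30 - 5 V\right) = 7 + \left(30 + 5 V\right) = 37 + 5 V$)
$\sqrt{k{\left(-39 \right)} + \frac{1}{-3353 + \left(n - 1679\right)}} = \sqrt{\left(37 + 5 \left(-39\right)\right) + \frac{1}{-3353 - \frac{1663890}{991}}} = \sqrt{\left(37 - 195\right) + \frac{1}{-3353 - \frac{1663890}{991}}} = \sqrt{-158 + \frac{1}{-3353 - \frac{1663890}{991}}} = \sqrt{-158 + \frac{1}{- \frac{4986713}{991}}} = \sqrt{-158 - \frac{991}{4986713}} = \sqrt{- \frac{787901645}{4986713}} = \frac{i \sqrt{3929039375842885}}{4986713}$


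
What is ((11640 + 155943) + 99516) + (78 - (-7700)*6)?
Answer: 313377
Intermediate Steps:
((11640 + 155943) + 99516) + (78 - (-7700)*6) = (167583 + 99516) + (78 - 154*(-300)) = 267099 + (78 + 46200) = 267099 + 46278 = 313377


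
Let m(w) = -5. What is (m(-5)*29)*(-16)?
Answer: 2320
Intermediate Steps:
(m(-5)*29)*(-16) = -5*29*(-16) = -145*(-16) = 2320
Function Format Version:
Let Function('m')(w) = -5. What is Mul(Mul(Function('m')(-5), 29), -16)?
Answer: 2320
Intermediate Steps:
Mul(Mul(Function('m')(-5), 29), -16) = Mul(Mul(-5, 29), -16) = Mul(-145, -16) = 2320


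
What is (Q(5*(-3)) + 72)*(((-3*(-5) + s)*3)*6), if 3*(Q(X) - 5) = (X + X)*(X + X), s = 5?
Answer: 135720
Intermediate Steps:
Q(X) = 5 + 4*X²/3 (Q(X) = 5 + ((X + X)*(X + X))/3 = 5 + ((2*X)*(2*X))/3 = 5 + (4*X²)/3 = 5 + 4*X²/3)
(Q(5*(-3)) + 72)*(((-3*(-5) + s)*3)*6) = ((5 + 4*(5*(-3))²/3) + 72)*(((-3*(-5) + 5)*3)*6) = ((5 + (4/3)*(-15)²) + 72)*(((15 + 5)*3)*6) = ((5 + (4/3)*225) + 72)*((20*3)*6) = ((5 + 300) + 72)*(60*6) = (305 + 72)*360 = 377*360 = 135720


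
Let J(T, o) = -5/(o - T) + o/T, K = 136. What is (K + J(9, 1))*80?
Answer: 98450/9 ≈ 10939.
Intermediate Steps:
(K + J(9, 1))*80 = (136 + (-1*1² + 5*9 + 9*1)/(9*(9 - 1*1)))*80 = (136 + (-1*1 + 45 + 9)/(9*(9 - 1)))*80 = (136 + (⅑)*(-1 + 45 + 9)/8)*80 = (136 + (⅑)*(⅛)*53)*80 = (136 + 53/72)*80 = (9845/72)*80 = 98450/9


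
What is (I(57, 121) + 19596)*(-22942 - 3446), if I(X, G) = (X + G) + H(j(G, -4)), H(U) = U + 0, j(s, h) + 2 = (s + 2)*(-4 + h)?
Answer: -495777744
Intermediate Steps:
j(s, h) = -2 + (-4 + h)*(2 + s) (j(s, h) = -2 + (s + 2)*(-4 + h) = -2 + (2 + s)*(-4 + h) = -2 + (-4 + h)*(2 + s))
H(U) = U
I(X, G) = -18 + X - 7*G (I(X, G) = (X + G) + (-10 - 4*G + 2*(-4) - 4*G) = (G + X) + (-10 - 4*G - 8 - 4*G) = (G + X) + (-18 - 8*G) = -18 + X - 7*G)
(I(57, 121) + 19596)*(-22942 - 3446) = ((-18 + 57 - 7*121) + 19596)*(-22942 - 3446) = ((-18 + 57 - 847) + 19596)*(-26388) = (-808 + 19596)*(-26388) = 18788*(-26388) = -495777744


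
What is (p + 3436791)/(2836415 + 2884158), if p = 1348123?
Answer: 4784914/5720573 ≈ 0.83644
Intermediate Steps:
(p + 3436791)/(2836415 + 2884158) = (1348123 + 3436791)/(2836415 + 2884158) = 4784914/5720573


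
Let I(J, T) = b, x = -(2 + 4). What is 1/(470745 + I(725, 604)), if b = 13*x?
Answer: 1/470667 ≈ 2.1246e-6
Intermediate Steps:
x = -6 (x = -1*6 = -6)
b = -78 (b = 13*(-6) = -78)
I(J, T) = -78
1/(470745 + I(725, 604)) = 1/(470745 - 78) = 1/470667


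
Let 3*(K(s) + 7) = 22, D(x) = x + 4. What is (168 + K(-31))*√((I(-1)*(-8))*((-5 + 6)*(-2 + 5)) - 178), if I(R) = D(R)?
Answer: 2525*I*√10/3 ≈ 2661.6*I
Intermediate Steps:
D(x) = 4 + x
I(R) = 4 + R
K(s) = ⅓ (K(s) = -7 + (⅓)*22 = -7 + 22/3 = ⅓)
(168 + K(-31))*√((I(-1)*(-8))*((-5 + 6)*(-2 + 5)) - 178) = (168 + ⅓)*√(((4 - 1)*(-8))*((-5 + 6)*(-2 + 5)) - 178) = 505*√((3*(-8))*(1*3) - 178)/3 = 505*√(-24*3 - 178)/3 = 505*√(-72 - 178)/3 = 505*√(-250)/3 = 505*(5*I*√10)/3 = 2525*I*√10/3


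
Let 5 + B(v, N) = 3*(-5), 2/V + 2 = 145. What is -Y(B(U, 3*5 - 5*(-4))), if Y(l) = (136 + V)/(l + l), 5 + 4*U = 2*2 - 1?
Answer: 1945/572 ≈ 3.4003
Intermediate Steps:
V = 2/143 (V = 2/(-2 + 145) = 2/143 ≈ 0.013986)
U = -½ (U = -5/4 + (2*2 - 1)/4 = -5/4 + (4 - 1)/4 = -5/4 + (¼)*3 = -5/4 + ¾ = -½ ≈ -0.50000)
B(v, N) = -20 (B(v, N) = -5 + 3*(-5) = -5 - 15 = -20)
Y(l) = 9725/(143*l) (Y(l) = (136 + 2/143)/(l + l) = 19450/(143*((2*l))) = 19450*(1/(2*l))/143 = 9725/(143*l))
-Y(B(U, 3*5 - 5*(-4))) = -9725/(143*(-20)) = -9725*(-1)/(143*20) = -1*(-1945/572) = 1945/572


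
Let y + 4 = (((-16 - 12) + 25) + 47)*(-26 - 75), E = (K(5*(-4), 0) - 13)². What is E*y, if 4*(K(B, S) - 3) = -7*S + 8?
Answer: -284672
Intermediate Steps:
K(B, S) = 5 - 7*S/4 (K(B, S) = 3 + (-7*S + 8)/4 = 3 + (8 - 7*S)/4 = 3 + (2 - 7*S/4) = 5 - 7*S/4)
E = 64 (E = ((5 - 7/4*0) - 13)² = ((5 + 0) - 13)² = (5 - 13)² = (-8)² = 64)
y = -4448 (y = -4 + (((-16 - 12) + 25) + 47)*(-26 - 75) = -4 + ((-28 + 25) + 47)*(-101) = -4 + (-3 + 47)*(-101) = -4 + 44*(-101) = -4 - 4444 = -4448)
E*y = 64*(-4448) = -284672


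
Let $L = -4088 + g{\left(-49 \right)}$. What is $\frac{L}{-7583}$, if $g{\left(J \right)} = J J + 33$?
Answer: $\frac{1654}{7583} \approx 0.21812$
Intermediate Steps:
$g{\left(J \right)} = 33 + J^{2}$ ($g{\left(J \right)} = J^{2} + 33 = 33 + J^{2}$)
$L = -1654$ ($L = -4088 + \left(33 + \left(-49\right)^{2}\right) = -4088 + \left(33 + 2401\right) = -4088 + 2434 = -1654$)
$\frac{L}{-7583} = - \frac{1654}{-7583} = \left(-1654\right) \left(- \frac{1}{7583}\right) = \frac{1654}{7583}$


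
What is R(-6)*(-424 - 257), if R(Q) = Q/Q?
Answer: -681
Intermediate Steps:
R(Q) = 1
R(-6)*(-424 - 257) = 1*(-424 - 257) = 1*(-681) = -681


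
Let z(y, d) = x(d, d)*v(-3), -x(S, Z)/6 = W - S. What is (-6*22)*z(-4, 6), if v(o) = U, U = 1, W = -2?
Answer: -6336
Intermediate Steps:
x(S, Z) = 12 + 6*S (x(S, Z) = -6*(-2 - S) = 12 + 6*S)
v(o) = 1
z(y, d) = 12 + 6*d (z(y, d) = (12 + 6*d)*1 = 12 + 6*d)
(-6*22)*z(-4, 6) = (-6*22)*(12 + 6*6) = -132*(12 + 36) = -132*48 = -6336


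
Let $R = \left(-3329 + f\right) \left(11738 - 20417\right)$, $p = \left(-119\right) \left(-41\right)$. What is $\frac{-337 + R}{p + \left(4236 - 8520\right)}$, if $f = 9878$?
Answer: $- \frac{56839108}{595} \approx -95528.0$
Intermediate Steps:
$p = 4879$
$R = -56838771$ ($R = \left(-3329 + 9878\right) \left(11738 - 20417\right) = 6549 \left(-8679\right) = -56838771$)
$\frac{-337 + R}{p + \left(4236 - 8520\right)} = \frac{-337 - 56838771}{4879 + \left(4236 - 8520\right)} = - \frac{56839108}{4879 - 4284} = - \frac{56839108}{595}$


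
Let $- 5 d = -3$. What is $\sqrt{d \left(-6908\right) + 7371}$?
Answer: $\frac{\sqrt{80655}}{5} \approx 56.8$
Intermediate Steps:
$d = \frac{3}{5}$ ($d = \left(- \frac{1}{5}\right) \left(-3\right) = \frac{3}{5} \approx 0.6$)
$\sqrt{d \left(-6908\right) + 7371} = \sqrt{\frac{3}{5} \left(-6908\right) + 7371} = \sqrt{- \frac{20724}{5} + 7371} = \sqrt{\frac{16131}{5}} = \frac{\sqrt{80655}}{5}$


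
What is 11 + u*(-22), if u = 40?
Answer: -869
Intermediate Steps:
11 + u*(-22) = 11 + 40*(-22) = 11 - 880 = -869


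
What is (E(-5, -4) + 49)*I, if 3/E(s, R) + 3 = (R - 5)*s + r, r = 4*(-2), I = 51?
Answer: 5007/2 ≈ 2503.5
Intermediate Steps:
r = -8
E(s, R) = 3/(-11 + s*(-5 + R)) (E(s, R) = 3/(-3 + ((R - 5)*s - 8)) = 3/(-3 + ((-5 + R)*s - 8)) = 3/(-3 + (s*(-5 + R) - 8)) = 3/(-3 + (-8 + s*(-5 + R))) = 3/(-11 + s*(-5 + R)))
(E(-5, -4) + 49)*I = (3/(-11 - 5*(-5) - 4*(-5)) + 49)*51 = (3/(-11 + 25 + 20) + 49)*51 = (3/34 + 49)*51 = (1669/34)*51 = 5007/2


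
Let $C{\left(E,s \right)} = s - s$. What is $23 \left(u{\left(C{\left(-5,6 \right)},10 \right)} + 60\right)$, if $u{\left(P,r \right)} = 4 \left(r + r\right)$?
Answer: $3220$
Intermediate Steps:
$C{\left(E,s \right)} = 0$
$u{\left(P,r \right)} = 8 r$ ($u{\left(P,r \right)} = 4 \cdot 2 r = 8 r$)
$23 \left(u{\left(C{\left(-5,6 \right)},10 \right)} + 60\right) = 23 \left(8 \cdot 10 + 60\right) = 23 \left(80 + 60\right) = 23 \cdot 140 = 3220$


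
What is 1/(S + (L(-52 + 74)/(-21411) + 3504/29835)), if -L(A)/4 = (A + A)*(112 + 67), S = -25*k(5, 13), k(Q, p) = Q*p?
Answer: -1819935/2954502791 ≈ -0.00061599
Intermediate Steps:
S = -1625 (S = -125*13 = -25*65 = -1625)
L(A) = -1432*A (L(A) = -4*(A + A)*(112 + 67) = -4*2*A*179 = -1432*A)
1/(S + (L(-52 + 74)/(-21411) + 3504/29835)) = 1/(-1625 + (-1432*(-52 + 74)/(-21411) + 3504/29835)) = 1/(-1625 + (-1432*22*(-1/21411) + 3504*(1/29835))) = 1/(-1625 + (-31504*(-1/21411) + 1168/9945)) = 1/(-1625 + (31504/21411 + 1168/9945)) = 1/(-1625 + 2891584/1819935) = 1/(-2954502791/1819935) = -1819935/2954502791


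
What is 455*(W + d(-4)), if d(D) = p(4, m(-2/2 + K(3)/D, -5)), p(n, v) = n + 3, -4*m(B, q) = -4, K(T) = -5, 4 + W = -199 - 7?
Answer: -92365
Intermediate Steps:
W = -210 (W = -4 + (-199 - 7) = -4 - 206 = -210)
m(B, q) = 1 (m(B, q) = -¼*(-4) = 1)
p(n, v) = 3 + n
d(D) = 7 (d(D) = 3 + 4 = 7)
455*(W + d(-4)) = 455*(-210 + 7) = 455*(-203) = -92365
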